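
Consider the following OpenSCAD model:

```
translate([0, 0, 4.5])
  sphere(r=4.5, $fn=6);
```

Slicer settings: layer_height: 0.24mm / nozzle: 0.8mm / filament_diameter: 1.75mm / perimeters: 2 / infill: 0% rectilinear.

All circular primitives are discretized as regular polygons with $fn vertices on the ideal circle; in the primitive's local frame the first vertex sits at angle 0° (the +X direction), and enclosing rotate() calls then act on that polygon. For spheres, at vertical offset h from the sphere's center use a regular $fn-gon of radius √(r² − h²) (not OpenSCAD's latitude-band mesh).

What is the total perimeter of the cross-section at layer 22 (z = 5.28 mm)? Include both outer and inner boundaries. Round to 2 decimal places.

At z = 5.28 mm: the r=4.5 sphere contributes a regular 6-gon of circumradius √(4.5²−0.78²) = 4.432 (perimeter = 2·6·4.432·sin(180°/6) = 26.59 mm). Overall, the cross-section is a single solid region. Total boundary length (outer) = 26.59 mm.

26.59 mm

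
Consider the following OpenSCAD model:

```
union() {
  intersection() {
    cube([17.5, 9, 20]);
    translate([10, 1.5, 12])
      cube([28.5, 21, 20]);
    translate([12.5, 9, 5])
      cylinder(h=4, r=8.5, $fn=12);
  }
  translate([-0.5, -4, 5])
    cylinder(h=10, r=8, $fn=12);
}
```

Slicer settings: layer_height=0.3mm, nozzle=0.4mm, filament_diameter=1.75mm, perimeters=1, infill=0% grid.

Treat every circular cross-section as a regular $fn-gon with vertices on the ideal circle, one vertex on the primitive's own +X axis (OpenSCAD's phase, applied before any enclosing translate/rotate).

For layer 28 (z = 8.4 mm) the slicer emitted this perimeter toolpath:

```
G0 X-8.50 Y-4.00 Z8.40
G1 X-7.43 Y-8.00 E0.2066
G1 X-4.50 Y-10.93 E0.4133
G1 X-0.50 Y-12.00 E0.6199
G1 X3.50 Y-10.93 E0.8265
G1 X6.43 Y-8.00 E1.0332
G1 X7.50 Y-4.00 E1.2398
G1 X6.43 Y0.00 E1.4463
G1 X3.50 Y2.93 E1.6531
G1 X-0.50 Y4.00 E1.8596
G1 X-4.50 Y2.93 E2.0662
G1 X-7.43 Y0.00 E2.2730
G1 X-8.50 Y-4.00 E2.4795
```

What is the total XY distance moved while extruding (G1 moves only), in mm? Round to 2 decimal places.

Sum the Euclidean lengths of each G1 segment: total = 49.70 mm.

49.70 mm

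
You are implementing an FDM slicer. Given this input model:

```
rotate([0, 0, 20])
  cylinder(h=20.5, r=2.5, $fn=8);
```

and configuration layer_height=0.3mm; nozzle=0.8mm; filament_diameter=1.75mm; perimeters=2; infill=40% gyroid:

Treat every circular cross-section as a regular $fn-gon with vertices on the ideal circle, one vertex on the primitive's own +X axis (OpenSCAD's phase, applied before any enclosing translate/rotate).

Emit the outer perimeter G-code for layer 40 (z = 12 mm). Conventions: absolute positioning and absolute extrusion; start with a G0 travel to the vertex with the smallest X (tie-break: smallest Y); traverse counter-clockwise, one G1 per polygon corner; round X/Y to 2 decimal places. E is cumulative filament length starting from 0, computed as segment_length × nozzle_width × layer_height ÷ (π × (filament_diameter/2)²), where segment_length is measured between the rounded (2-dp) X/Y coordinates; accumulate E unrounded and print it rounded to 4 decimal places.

G0 X-2.35 Y-0.86 Z12.00
G1 X-1.06 Y-2.27 E0.1907
G1 X0.86 Y-2.35 E0.3824
G1 X2.27 Y-1.06 E0.5731
G1 X2.35 Y0.86 E0.7649
G1 X1.06 Y2.27 E0.9556
G1 X-0.86 Y2.35 E1.1473
G1 X-2.27 Y1.06 E1.3380
G1 X-2.35 Y-0.86 E1.5297

At z = 12 mm: the r=2.5 cylinder contributes a regular 8-gon of circumradius 2.5; (whole slice rotated 20° about Z — lengths, areas and connectivity unchanged). The outline is a single polygon with 8 vertices. Extrusion per mm of travel: 0.8 × 0.3 / (π × 0.875²) = 0.099780. Accumulating E over each segment gives final E = 1.5297.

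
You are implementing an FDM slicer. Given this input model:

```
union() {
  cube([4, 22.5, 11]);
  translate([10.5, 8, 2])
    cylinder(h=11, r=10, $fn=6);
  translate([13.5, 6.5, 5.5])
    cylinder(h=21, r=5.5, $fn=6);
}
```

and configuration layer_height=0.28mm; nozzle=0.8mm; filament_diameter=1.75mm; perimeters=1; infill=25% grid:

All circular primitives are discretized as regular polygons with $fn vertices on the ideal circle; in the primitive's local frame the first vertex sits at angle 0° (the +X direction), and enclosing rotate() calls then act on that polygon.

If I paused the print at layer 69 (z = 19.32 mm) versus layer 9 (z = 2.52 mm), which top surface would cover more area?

layer 9 (z = 2.52 mm)

Layer 69 (z = 19.32): the cube is absent (z outside [0, 11]); the cylinder at (10.5, 8) is absent (z outside [2, 13]); the cylinder at (13.5, 6.5): section is a regular 6-gon, circumradius r=5.5 (area = (6/2)·5.500²·sin(360°/6) = 78.59 mm²); Merging all regions: only the r=5.5 cylinder at (13.5, 6.5) is present, so the union is just that shape — area = 78.59 mm². So its area = 78.59 mm². Layer 9 (z = 2.52): the 4×22.5 cube contributes its full rectangle (area 90.00 mm²); the r=10 cylinder at (10.5, 8) gives a regular 6-gon of circumradius 10 (constant along its height) (area = (6/2)·10.000²·sin(360°/6) = 259.81 mm²); the cylinder at (13.5, 6.5) does not reach this height (z outside [5.5, 26.5]); Taking the union: the regions partially overlap — summed areas 349.81 mm² minus the doubly-counted overlap 21.22 mm² gives 328.59 mm² — area = 328.59 mm². So its area = 328.59 mm². Layer 9 is larger (328.59 vs 78.59 mm²).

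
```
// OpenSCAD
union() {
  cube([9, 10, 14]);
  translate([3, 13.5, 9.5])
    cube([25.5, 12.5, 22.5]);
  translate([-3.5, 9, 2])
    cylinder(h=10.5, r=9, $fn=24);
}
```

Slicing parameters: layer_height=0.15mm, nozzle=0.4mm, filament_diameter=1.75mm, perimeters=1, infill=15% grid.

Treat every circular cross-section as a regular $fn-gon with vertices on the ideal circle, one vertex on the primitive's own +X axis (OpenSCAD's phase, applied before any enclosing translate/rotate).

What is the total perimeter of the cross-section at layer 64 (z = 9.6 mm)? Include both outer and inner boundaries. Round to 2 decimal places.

At z = 9.6 mm: the cube is present — its section is the full 9×10 rectangle (perimeter 38.00 mm); the cube at (3, 13.5) (footprint 25.5×12.5) is included at this height (perimeter 76.00 mm); the r=9 cylinder at (-3.5, 9) contributes a regular 24-gon of circumradius 9 (perimeter = 2·24·9.000·sin(180°/24) = 56.39 mm); Taking the union: the regions partially overlap (shared area 38.92 mm²), so the edge portions inside another operand are dropped and the merged outline is re-measured after clipping — boundary = 139.21 mm. Overall, the cross-section is a single solid region. Total boundary length (outer) = 139.21 mm.

139.21 mm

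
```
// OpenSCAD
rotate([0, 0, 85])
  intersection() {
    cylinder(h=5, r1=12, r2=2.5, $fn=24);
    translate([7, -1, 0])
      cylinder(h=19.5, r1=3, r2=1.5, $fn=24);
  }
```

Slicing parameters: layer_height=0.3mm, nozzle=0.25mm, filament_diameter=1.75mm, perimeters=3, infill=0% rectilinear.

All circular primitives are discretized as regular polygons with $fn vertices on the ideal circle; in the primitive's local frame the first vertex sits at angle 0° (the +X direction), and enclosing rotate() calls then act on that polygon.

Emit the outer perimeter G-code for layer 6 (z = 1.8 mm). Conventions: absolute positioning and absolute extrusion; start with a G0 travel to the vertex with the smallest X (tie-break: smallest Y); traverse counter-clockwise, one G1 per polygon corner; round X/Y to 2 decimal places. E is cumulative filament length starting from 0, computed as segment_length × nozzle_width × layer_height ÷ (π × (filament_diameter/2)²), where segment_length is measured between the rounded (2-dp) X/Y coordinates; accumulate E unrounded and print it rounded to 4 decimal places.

G0 X-1.24 Y7.14 Z1.80
G1 X-1.21 Y6.39 E0.0234
G1 X-0.99 Y5.68 E0.0466
G1 X-0.59 Y5.05 E0.0699
G1 X-0.04 Y4.54 E0.0932
G1 X0.63 Y4.20 E0.1167
G1 X1.36 Y4.04 E0.1400
G1 X2.10 Y4.07 E0.1631
G1 X2.82 Y4.29 E0.1865
G1 X3.45 Y4.69 E0.2098
G1 X3.95 Y5.24 E0.2330
G1 X4.30 Y5.91 E0.2566
G1 X4.46 Y6.64 E0.2799
G1 X4.43 Y7.28 E0.2998
G1 X2.93 Y8.06 E0.3526
G1 X0.75 Y8.55 E0.4222
G1 X-0.76 Y8.48 E0.4694
G1 X-1.08 Y7.86 E0.4911
G1 X-1.24 Y7.14 E0.5141

At z = 1.8 mm: the cone (r1=12→r2=2.5) has section circumradius 8.580 here — a regular 24-gon; the cone at (7, -1) contributes a regular 24-gon of circumradius 2.862 (interpolated between r1=3 and r2=1.5 at t=0.092); Keeping only the common overlap: the cone at (7, -1) partially overlaps the cone; clipping to the common part keeps 19.97 mm² — 1 connected region; (rotated 85° about Z; rotation is an isometry so areas/perimeters/island counts are preserved). The outline is a single polygon with 18 vertices. Extrusion per mm of travel: 0.25 × 0.3 / (π × 0.875²) = 0.031181. Accumulating E over each segment gives final E = 0.5141.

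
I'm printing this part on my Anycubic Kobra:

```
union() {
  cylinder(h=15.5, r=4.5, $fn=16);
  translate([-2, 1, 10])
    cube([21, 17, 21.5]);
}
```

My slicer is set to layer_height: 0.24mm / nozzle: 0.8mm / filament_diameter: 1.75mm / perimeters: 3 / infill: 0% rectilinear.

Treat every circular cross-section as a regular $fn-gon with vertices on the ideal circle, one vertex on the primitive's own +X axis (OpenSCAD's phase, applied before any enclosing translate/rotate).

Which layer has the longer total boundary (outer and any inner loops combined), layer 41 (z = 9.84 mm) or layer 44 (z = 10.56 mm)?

Layer 41 (z = 9.84): the r=4.5 cylinder contributes a regular 16-gon of circumradius 4.5 (perimeter = 2·16·4.500·sin(180°/16) = 28.09 mm); the cube at (-2, 1) is not intersected at this z (z outside [10, 31.5]); Merging all regions: only the r=4.5 cylinder is present, so the union is just that shape — boundary = 28.09 mm. So its perimeter = 28.09 mm. Layer 44 (z = 10.56): the r=4.5 cylinder gives a regular 16-gon of circumradius 4.5 (constant along its height) (perimeter = 2·16·4.500·sin(180°/16) = 28.09 mm); the cube at (-2, 1) is present — its section is the full 21×17 rectangle (perimeter 76.00 mm); Merging all regions: the regions partially overlap (shared area 17.68 mm²), so the edge portions inside another operand are dropped and the merged outline is re-measured after clipping — boundary = 86.73 mm. So its perimeter = 86.73 mm. Layer 44 is larger (86.73 vs 28.09 mm).

layer 44 (z = 10.56 mm)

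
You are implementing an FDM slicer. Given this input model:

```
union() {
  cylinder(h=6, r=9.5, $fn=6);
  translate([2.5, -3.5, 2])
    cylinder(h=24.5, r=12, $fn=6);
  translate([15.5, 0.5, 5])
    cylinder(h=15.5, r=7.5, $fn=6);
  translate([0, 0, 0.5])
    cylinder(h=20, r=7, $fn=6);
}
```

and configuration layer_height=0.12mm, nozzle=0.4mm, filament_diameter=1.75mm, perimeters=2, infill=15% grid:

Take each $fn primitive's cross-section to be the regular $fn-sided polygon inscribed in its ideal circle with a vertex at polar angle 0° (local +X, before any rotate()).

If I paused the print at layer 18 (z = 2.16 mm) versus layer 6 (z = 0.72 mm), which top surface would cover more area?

layer 18 (z = 2.16 mm)

Layer 18 (z = 2.16): the r=9.5 cylinder gives a regular 6-gon of circumradius 9.5 (constant along its height) (area = (6/2)·9.500²·sin(360°/6) = 234.48 mm²); the r=12 cylinder at (2.5, -3.5) gives a regular 6-gon of circumradius 12 (constant along its height) (area = (6/2)·12.000²·sin(360°/6) = 374.12 mm²); the cylinder at (15.5, 0.5) is absent (z outside [5, 20.5]); the r=7 cylinder contributes a regular 6-gon of circumradius 7 (area = (6/2)·7.000²·sin(360°/6) = 127.31 mm²); Combining (union): the regions partially overlap — summed areas 735.91 mm² minus the doubly-counted overlap 332.38 mm² gives 403.53 mm² — area = 403.53 mm². So its area = 403.53 mm². Layer 6 (z = 0.72): the r=9.5 cylinder contributes a regular 6-gon of circumradius 9.5 (area = (6/2)·9.500²·sin(360°/6) = 234.48 mm²); the cylinder at (2.5, -3.5) is absent (z outside [2, 26.5]); the cylinder at (15.5, 0.5) is not intersected at this z (z outside [5, 20.5]); the cylinder: section is a regular 6-gon, circumradius r=7 (area = (6/2)·7.000²·sin(360°/6) = 127.31 mm²); Taking the union: the r=7 cylinder lies entirely inside the r=9.5 cylinder, so the union is just the r=9.5 cylinder — area = 234.48 mm². So its area = 234.48 mm². Layer 18 is larger (403.53 vs 234.48 mm²).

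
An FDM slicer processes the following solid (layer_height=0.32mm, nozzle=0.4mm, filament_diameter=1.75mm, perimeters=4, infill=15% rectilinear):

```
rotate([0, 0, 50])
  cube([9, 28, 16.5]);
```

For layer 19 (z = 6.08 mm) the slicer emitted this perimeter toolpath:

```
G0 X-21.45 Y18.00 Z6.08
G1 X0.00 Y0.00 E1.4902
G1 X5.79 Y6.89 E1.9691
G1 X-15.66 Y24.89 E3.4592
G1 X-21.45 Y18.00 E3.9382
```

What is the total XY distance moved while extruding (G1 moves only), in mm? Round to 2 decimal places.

Sum the Euclidean lengths of each G1 segment: total = 74.00 mm.

74.00 mm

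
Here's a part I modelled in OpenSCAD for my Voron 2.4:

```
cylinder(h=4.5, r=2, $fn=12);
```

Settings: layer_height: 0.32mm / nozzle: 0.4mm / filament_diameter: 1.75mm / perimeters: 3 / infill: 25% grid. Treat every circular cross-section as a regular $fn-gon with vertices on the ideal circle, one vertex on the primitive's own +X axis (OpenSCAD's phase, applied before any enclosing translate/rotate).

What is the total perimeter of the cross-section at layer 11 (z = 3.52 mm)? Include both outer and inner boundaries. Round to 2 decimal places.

At z = 3.52 mm: the r=2 cylinder contributes a regular 12-gon of circumradius 2 (perimeter = 2·12·2.000·sin(180°/12) = 12.42 mm). Overall, the cross-section is a single solid region. Total boundary length (outer) = 12.42 mm.

12.42 mm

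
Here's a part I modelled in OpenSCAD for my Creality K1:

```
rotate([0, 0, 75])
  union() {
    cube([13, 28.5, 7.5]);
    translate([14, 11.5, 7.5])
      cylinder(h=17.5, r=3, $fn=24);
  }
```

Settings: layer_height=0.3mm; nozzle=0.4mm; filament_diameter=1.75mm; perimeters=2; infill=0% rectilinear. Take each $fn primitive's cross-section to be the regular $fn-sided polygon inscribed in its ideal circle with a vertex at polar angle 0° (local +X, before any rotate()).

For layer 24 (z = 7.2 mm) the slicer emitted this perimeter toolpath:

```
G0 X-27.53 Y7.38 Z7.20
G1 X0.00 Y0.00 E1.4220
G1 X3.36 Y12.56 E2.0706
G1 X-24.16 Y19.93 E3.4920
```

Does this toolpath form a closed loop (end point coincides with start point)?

no

Start point (G0): (-27.53, 7.38). End point (last G1): the path does not return to the start — open.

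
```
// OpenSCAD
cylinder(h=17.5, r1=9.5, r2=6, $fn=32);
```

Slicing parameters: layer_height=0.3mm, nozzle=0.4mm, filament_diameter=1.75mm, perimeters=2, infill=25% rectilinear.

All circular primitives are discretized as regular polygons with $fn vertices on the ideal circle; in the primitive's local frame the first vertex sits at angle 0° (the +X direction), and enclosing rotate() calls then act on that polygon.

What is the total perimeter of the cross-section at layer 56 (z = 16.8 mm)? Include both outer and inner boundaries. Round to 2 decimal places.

At z = 16.8 mm: the cone contributes a regular 32-gon of circumradius 6.140 (interpolated between r1=9.5 and r2=6 at t=0.960) (perimeter = 2·32·6.140·sin(180°/32) = 38.52 mm). Overall, the cross-section is a single solid region. Total boundary length (outer) = 38.52 mm.

38.52 mm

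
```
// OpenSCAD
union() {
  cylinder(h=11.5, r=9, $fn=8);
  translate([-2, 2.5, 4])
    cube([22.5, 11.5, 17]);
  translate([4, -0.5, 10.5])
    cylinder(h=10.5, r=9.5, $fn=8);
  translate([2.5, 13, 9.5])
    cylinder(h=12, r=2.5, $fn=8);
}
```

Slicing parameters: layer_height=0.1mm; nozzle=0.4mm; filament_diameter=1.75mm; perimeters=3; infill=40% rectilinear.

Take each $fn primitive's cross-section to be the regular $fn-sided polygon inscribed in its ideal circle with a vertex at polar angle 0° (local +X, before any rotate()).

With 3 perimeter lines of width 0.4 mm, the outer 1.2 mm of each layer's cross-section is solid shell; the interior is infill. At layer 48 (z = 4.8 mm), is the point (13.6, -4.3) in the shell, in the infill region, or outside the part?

At z = 4.8 mm: the r=9 cylinder contributes a regular 8-gon of circumradius 9; the cube at (-2, 2.5) is present — its section is the full 22.5×11.5 rectangle; the cylinder at (4, -0.5) does not reach this height (z outside [10.5, 21]); the cylinder at (2.5, 13) is absent (z outside [9.5, 21.5]); Combining (union): the regions partially overlap (shared area 48.24 mm²), so overlapping operands fuse into one piece — 1 connected region. Overall, the cross-section is a single solid region. The nearest boundary edge runs (9.00, 0.00)→(6.36, -6.36); distance from the point to it = 5.90 mm. The point is not inside any of the regions above, so it lies outside the cross-section (5.90 mm from the nearest boundary).

outside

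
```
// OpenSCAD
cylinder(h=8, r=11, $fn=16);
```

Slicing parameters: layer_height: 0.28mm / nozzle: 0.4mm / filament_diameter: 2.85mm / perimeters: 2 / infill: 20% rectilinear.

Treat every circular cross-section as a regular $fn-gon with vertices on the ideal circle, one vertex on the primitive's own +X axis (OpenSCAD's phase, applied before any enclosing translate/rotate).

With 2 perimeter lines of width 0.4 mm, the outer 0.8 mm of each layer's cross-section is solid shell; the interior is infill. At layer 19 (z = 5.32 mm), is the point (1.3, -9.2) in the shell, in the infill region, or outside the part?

At z = 5.32 mm: the r=11 cylinder gives a regular 16-gon of circumradius 11 (constant along its height). Overall, the cross-section is a single solid region. The nearest boundary edge runs (-0.00, -11.00)→(4.21, -10.16); distance from the point to it = 1.51 mm. The point is inside the cross-section and 1.51 mm from the nearest boundary — more than the 0.8 mm shell width (2 × 0.4), so it's in the infill interior.

infill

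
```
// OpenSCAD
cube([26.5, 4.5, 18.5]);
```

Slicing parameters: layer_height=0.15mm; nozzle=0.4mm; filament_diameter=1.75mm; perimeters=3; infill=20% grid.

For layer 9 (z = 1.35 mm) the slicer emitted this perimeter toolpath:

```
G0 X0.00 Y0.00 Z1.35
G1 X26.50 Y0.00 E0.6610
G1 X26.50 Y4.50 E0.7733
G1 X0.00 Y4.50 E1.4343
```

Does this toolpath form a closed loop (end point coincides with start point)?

no

Start point (G0): (0.00, 0.00). End point (last G1): the path does not return to the start — open.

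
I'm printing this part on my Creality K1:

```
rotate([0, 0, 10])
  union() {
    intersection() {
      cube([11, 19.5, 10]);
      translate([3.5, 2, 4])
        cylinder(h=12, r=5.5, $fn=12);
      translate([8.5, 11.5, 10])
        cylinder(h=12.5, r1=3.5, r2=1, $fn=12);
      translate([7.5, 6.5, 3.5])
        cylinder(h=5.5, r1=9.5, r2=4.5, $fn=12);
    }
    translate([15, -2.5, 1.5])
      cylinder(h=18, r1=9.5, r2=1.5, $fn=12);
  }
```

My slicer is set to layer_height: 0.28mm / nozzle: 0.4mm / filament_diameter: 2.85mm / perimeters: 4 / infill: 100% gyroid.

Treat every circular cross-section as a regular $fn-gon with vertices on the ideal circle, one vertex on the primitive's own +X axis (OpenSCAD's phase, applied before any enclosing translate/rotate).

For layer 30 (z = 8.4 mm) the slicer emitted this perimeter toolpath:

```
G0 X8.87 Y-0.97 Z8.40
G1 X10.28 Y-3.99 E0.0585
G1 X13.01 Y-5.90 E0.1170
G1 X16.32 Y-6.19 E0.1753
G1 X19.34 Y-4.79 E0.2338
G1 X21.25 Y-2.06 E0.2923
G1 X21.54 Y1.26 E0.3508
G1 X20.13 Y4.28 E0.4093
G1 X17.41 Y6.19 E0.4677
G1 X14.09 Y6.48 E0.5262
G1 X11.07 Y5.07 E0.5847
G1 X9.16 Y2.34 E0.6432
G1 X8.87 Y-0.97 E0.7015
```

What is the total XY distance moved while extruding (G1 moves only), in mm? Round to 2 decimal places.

39.96 mm

Sum the Euclidean lengths of each G1 segment: total = 39.96 mm.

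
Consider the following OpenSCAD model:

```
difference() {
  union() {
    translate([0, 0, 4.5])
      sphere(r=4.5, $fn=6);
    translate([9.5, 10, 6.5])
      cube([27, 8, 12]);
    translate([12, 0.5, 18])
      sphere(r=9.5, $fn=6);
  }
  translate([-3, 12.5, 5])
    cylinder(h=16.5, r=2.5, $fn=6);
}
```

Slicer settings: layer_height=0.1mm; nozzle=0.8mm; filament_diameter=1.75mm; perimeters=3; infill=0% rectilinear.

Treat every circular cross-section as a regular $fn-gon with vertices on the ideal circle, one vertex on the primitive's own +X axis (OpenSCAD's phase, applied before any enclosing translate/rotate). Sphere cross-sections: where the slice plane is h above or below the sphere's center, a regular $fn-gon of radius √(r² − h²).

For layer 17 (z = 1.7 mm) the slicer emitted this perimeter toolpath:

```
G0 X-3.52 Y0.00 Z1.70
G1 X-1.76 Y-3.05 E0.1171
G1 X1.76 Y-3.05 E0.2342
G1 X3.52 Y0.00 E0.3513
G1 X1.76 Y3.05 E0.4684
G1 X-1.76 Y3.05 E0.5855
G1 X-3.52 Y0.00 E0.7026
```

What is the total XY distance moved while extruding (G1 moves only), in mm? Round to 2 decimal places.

21.13 mm

Sum the Euclidean lengths of each G1 segment: total = 21.13 mm.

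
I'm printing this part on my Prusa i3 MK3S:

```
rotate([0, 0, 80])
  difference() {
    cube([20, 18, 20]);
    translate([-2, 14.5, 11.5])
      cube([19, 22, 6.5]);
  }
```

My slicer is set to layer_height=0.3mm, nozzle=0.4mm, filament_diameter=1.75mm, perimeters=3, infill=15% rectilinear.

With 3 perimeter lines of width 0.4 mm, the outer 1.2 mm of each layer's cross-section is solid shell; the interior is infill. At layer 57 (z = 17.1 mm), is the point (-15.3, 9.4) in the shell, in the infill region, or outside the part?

At z = 17.1 mm: the 20×18 cube contributes its full rectangle; the 19×22 cube at (-2, 14.5) contributes its full rectangle; Taking the first minus the rest: starting from the 20×18 cube, the 19×22 cube at (-2, 14.5) partially overlaps it — only the 59.50 mm² overlap (of its 418.00 mm²) is removed, clipping the outline — 1 connected region; (rotated 80° about Z; rotation is an isometry so areas/perimeters/island counts are preserved). Overall, the cross-section is a single solid region. Undo the 80° rotation: the query point maps to (6.600, 16.700) in the un-rotated model frame. The nearest boundary edge runs (0.00, 14.50)→(17.00, 14.50); distance from the point to it = 2.20 mm. The point is not inside any of the regions above, so it lies outside the cross-section (2.20 mm from the nearest boundary).

outside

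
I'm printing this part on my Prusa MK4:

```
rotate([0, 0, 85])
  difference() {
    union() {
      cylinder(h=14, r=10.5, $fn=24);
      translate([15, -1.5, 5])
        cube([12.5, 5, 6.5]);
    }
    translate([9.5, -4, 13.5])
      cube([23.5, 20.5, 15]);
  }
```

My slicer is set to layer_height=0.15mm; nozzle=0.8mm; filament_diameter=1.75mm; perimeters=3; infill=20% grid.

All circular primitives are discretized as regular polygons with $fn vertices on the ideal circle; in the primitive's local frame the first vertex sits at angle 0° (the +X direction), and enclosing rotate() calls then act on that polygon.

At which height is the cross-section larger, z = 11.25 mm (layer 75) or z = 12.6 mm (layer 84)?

layer 75 (z = 11.25 mm)

Layer 75 (z = 11.25): the r=10.5 cylinder gives a regular 24-gon of circumradius 10.5 (constant along its height) (area = (24/2)·10.500²·sin(360°/24) = 342.42 mm²); the cube at (15, -1.5) is present — its section is the full 12.5×5 rectangle (area 62.50 mm²); Combining (union): the 2 present regions are separate (no shared area or edge), so areas and boundary lengths simply add and each stays a separate island — area = 404.92 mm²; the cube at (9.5, -4) is absent (z outside [13.5, 28.5]); After the difference (first − rest): none of the subtracted shapes is present at this height, so the result so far is unchanged — area = 404.92 mm²; (rotated 85° about Z; rotation is an isometry so areas/perimeters/island counts are preserved). So its area = 404.92 mm². Layer 84 (z = 12.6): the r=10.5 cylinder gives a regular 24-gon of circumradius 10.5 (constant along its height) (area = (24/2)·10.500²·sin(360°/24) = 342.42 mm²); the cube at (15, -1.5) does not reach this height (z outside [5, 11.5]); Merging all regions: only the r=10.5 cylinder is present, so the union is just that shape — area = 342.42 mm²; the cube at (9.5, -4) is not intersected at this z (z outside [13.5, 28.5]); After the difference (first − rest): none of the subtracted shapes is present at this height, so that combined region is unchanged — area = 342.42 mm²; (whole slice rotated 85° about Z — lengths, areas and connectivity unchanged). So its area = 342.42 mm². Layer 75 is larger (404.92 vs 342.42 mm²).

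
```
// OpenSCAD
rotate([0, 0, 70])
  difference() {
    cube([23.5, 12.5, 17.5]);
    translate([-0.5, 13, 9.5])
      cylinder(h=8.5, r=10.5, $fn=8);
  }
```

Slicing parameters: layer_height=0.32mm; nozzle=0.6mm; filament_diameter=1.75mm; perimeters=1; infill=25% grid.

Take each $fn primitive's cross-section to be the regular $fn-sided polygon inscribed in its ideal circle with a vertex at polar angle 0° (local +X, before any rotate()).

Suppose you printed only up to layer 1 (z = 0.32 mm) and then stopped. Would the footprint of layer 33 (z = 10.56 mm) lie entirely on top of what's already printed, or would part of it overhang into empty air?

Compare the two slices. At z = 0.32: the 23.5×12.5 cube contributes its full rectangle (area 293.75 mm²); the cylinder at (-0.5, 13) is not intersected at this z (z outside [9.5, 18]); Taking the first minus the rest: none of the subtracted shapes is present at this height, so the 23.5×12.5 cube is unchanged — area = 293.75 mm²; (whole slice rotated 70° about Z — lengths, areas and connectivity unchanged). At z = 10.56: the 23.5×12.5 cube contributes its full rectangle (area 293.75 mm²); the r=10.5 cylinder at (-0.5, 13) contributes a regular 8-gon of circumradius 10.5 (area = (8/2)·10.500²·sin(360°/8) = 311.83 mm²); Taking the first minus the rest: starting from the 23.5×12.5 cube (293.75 mm²), the r=10.5 cylinder at (-0.5, 13) partially overlaps it — only the 67.81 mm² overlap (of its 311.83 mm²) is removed, clipping the outline — area = 225.94 mm²; (whole slice rotated 70° about Z — lengths, areas and connectivity unchanged). Checking containment: the cross-section at z = 10.56 is a subset of the cross-section at z = 0.32.

entirely on top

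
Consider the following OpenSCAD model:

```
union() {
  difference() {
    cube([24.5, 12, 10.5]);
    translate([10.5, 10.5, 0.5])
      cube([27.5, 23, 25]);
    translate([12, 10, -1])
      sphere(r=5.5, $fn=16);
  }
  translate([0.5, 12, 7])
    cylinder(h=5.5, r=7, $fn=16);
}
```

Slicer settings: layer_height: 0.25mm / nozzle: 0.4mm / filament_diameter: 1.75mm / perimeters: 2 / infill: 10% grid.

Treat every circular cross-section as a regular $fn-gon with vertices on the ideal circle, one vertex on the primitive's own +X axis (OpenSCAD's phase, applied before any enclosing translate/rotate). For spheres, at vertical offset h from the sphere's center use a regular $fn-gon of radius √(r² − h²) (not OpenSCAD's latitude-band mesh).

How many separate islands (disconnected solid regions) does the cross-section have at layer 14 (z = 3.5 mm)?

At z = 3.5 mm: the cube (footprint 24.5×12) is included at this height; the cube at (10.5, 10.5) (footprint 27.5×23) is included at this height; the sphere at (12, 10): section is a regular 16-gon, circumradius = √(r²−h²) = √(5.5²−4.5²) = 3.162; Taking the first minus the rest: starting from the 24.5×12 cube, the 27.5×23 cube at (10.5, 10.5) partially overlaps it — only the 21.00 mm² overlap (of its 632.50 mm²) is removed, clipping the outline; the r=5.5 sphere at (12, 10) partially overlaps it — only the 20.39 mm² overlap (of its 30.61 mm²) is removed, clipping the outline — 1 connected region; the cylinder at (0.5, 12) does not reach this height (z outside [7, 12.5]); Merging all regions: only the result so far is present, so the union is just that shape — 1 connected region. Overall, the cross-section is a single solid region. Island count = 1.

1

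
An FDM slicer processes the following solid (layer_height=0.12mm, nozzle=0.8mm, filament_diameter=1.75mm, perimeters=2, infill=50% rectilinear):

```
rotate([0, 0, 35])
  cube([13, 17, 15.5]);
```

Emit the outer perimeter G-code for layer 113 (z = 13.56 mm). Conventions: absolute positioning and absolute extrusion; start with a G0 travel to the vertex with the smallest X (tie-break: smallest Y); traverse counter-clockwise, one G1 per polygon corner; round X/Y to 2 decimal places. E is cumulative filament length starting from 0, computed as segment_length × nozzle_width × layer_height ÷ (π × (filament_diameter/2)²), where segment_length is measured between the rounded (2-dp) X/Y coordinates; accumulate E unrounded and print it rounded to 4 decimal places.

At z = 13.56 mm: the cube is present — its section is the full 13×17 rectangle; (whole slice rotated 35° about Z — lengths, areas and connectivity unchanged). The outline is a single polygon with 4 vertices. Extrusion per mm of travel: 0.8 × 0.12 / (π × 0.875²) = 0.039912. Accumulating E over each segment gives final E = 2.3947.

G0 X-9.75 Y13.93 Z13.56
G1 X0.00 Y0.00 E0.6786
G1 X10.65 Y7.46 E1.1976
G1 X0.90 Y21.38 E1.8759
G1 X-9.75 Y13.93 E2.3947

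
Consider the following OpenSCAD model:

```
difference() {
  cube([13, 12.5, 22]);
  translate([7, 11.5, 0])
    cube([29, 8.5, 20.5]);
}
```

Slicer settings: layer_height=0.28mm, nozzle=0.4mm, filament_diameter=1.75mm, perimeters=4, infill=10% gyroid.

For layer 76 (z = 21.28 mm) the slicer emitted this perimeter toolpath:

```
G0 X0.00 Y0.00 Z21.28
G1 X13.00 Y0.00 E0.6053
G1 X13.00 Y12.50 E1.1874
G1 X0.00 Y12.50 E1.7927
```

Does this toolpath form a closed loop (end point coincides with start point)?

Start point (G0): (0.00, 0.00). End point (last G1): the path does not return to the start — open.

no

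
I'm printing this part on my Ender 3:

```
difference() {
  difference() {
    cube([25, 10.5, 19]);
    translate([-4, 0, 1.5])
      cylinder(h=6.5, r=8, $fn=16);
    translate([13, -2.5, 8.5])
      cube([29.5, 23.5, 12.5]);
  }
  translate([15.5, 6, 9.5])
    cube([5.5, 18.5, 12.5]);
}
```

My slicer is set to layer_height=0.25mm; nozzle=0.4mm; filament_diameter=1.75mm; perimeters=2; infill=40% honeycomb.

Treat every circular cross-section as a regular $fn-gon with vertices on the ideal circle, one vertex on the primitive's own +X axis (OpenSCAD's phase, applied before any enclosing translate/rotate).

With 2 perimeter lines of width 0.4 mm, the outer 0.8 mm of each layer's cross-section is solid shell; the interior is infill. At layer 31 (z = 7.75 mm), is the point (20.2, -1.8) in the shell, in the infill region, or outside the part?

At z = 7.75 mm: the 25×10.5 cube contributes its full rectangle; the r=8 cylinder at (-4, 0) contributes a regular 16-gon of circumradius 8; the cube at (13, -2.5) does not reach this height (z outside [8.5, 21]); Taking the first minus the rest: starting from the 25×10.5 cube, the r=8 cylinder at (-4, 0) partially overlaps it — only the 18.78 mm² overlap (of its 195.93 mm²) is removed, clipping the outline — 1 connected region; the cube at (15.5, 6) is absent (z outside [9.5, 22]); After the difference (first − rest): none of the subtracted shapes is present at this height, so the result so far is unchanged — 1 connected region. Overall, the cross-section is a single solid region. The nearest boundary edge runs (25.00, 0.00)→(4.00, 0.00); distance from the point to it = 1.80 mm. The point is not inside any of the regions above, so it lies outside the cross-section (1.80 mm from the nearest boundary).

outside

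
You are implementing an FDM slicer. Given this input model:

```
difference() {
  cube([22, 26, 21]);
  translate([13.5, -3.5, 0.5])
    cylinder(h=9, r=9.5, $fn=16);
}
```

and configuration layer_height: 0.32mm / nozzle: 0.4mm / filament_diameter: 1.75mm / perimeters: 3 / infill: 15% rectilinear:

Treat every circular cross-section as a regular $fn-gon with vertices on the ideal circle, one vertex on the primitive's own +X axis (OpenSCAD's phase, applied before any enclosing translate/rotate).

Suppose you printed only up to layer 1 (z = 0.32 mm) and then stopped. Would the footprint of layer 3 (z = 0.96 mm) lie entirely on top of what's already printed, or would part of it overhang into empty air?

entirely on top

Compare the two slices. At z = 0.32: the 22×26 cube contributes its full rectangle (area 572.00 mm²); the cylinder at (13.5, -3.5) is not intersected at this z (z outside [0.5, 9.5]); Subtracting the remaining from the first: none of the subtracted shapes is present at this height, so the 22×26 cube is unchanged — area = 572.00 mm². At z = 0.96: the cube is present — its section is the full 22×26 rectangle (area 572.00 mm²); the cylinder at (13.5, -3.5): section is a regular 16-gon, circumradius r=9.5 (area = (16/2)·9.500²·sin(360°/16) = 276.30 mm²); Taking the first minus the rest: starting from the 22×26 cube (572.00 mm²), the r=9.5 cylinder at (13.5, -3.5) partially overlaps it — only the 73.99 mm² overlap (of its 276.30 mm²) is removed, clipping the outline — area = 498.01 mm². Checking containment: the cross-section at z = 0.96 is a subset of the cross-section at z = 0.32.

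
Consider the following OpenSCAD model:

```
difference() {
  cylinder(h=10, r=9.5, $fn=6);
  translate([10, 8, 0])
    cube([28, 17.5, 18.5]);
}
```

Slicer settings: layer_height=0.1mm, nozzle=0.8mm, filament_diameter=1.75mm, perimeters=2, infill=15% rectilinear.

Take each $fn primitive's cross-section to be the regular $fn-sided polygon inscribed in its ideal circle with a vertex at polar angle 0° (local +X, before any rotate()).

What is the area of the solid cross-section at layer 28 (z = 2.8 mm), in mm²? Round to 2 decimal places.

At z = 2.8 mm: the r=9.5 cylinder contributes a regular 6-gon of circumradius 9.5 (area = (6/2)·9.500²·sin(360°/6) = 234.48 mm²); the 28×17.5 cube at (10, 8) contributes its full rectangle (area 490.00 mm²); After the difference (first − rest): starting from the r=9.5 cylinder (234.48 mm²), the 28×17.5 cube at (10, 8) misses the remaining region (no effect) — area = 234.48 mm². Overall, the cross-section is a single solid region. Net area = 234.48 mm².

234.48 mm²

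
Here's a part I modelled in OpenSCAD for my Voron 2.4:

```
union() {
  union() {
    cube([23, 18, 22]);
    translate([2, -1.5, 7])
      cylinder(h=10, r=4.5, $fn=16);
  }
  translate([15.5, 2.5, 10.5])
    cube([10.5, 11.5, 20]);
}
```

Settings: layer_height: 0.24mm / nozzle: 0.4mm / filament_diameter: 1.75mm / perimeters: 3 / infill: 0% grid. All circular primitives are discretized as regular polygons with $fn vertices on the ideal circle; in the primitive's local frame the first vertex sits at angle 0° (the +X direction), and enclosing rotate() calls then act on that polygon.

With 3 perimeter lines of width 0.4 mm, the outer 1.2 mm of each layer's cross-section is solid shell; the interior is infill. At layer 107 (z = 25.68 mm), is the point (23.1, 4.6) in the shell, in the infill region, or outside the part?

At z = 25.68 mm: the cube does not reach this height (z outside [0, 22]); the cylinder at (2, -1.5) is absent (z outside [7, 17]); Taking the union: nothing is present at this height; the cube at (15.5, 2.5) is present — its section is the full 10.5×11.5 rectangle; Combining (union): only the 10.5×11.5 cube at (15.5, 2.5) is present, so the union is just that shape — 1 connected region. Overall, the cross-section is a single solid region. The nearest boundary edge runs (15.50, 2.50)→(26.00, 2.50); distance from the point to it = 2.10 mm. The point is inside the cross-section and 2.10 mm from the nearest boundary — more than the 1.2 mm shell width (3 × 0.4), so it's in the infill interior.

infill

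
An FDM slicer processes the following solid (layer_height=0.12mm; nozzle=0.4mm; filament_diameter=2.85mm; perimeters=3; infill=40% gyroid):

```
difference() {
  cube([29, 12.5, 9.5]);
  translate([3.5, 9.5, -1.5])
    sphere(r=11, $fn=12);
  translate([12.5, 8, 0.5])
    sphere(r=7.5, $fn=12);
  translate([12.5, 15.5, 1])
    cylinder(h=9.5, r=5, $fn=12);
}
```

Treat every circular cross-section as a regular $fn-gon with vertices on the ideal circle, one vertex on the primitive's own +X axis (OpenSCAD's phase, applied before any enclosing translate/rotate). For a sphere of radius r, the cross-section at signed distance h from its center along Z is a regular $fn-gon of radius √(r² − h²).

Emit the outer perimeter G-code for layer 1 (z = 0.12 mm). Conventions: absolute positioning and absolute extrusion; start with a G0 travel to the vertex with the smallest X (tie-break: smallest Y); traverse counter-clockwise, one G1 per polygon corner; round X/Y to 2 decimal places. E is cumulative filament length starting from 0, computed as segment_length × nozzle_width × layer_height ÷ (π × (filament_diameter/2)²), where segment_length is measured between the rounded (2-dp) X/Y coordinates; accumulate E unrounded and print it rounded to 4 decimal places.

At z = 0.12 mm: the 29×12.5 cube contributes its full rectangle; the r=11 sphere at (3.5, 9.5) slices to a regular 12-gon of circumradius 10.880 (√(r²−h²) with h=1.62 from center); the r=7.5 sphere at (12.5, 8) slices to a regular 12-gon of circumradius 7.490 (√(r²−h²) with h=0.38 from center); the cylinder at (12.5, 15.5) is not intersected at this z (z outside [1, 10.5]); Subtracting the remaining from the first: starting from the 29×12.5 cube, the r=11 sphere at (3.5, 9.5) partially overlaps it — only the 160.41 mm² overlap (of its 355.13 mm²) is removed, clipping the outline; the r=7.5 sphere at (12.5, 8) partially overlaps it — only the 65.94 mm² overlap (of its 168.32 mm²) is removed, clipping the outline — 1 connected region. The outline is a single polygon with 11 vertices. Extrusion per mm of travel: 0.4 × 0.12 / (π × 1.425²) = 0.007524. Accumulating E over each segment gives final E = 0.4861.

G0 X8.65 Y0.00 Z0.12
G1 X29.00 Y0.00 E0.1531
G1 X29.00 Y12.50 E0.2472
G1 X18.23 Y12.50 E0.3282
G1 X18.99 Y11.75 E0.3362
G1 X19.99 Y8.00 E0.3654
G1 X18.99 Y4.25 E0.3946
G1 X16.25 Y1.51 E0.4238
G1 X12.50 Y0.51 E0.4530
G1 X10.03 Y1.17 E0.4722
G1 X8.94 Y0.08 E0.4838
G1 X8.65 Y0.00 E0.4861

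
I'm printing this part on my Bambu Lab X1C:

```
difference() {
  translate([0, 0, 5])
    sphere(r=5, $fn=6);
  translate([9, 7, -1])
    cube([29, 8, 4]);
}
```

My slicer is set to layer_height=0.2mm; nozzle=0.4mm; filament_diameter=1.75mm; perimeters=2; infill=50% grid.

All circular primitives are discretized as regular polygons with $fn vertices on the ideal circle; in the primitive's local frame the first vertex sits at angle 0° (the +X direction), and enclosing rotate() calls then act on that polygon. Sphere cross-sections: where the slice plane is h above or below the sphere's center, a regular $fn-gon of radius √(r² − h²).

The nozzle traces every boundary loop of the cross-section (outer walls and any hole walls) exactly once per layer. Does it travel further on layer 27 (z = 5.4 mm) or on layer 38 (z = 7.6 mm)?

Layer 27 (z = 5.4): the sphere: section is a regular 6-gon, circumradius = √(r²−h²) = √(5²−0.4²) = 4.984 (perimeter = 2·6·4.984·sin(180°/6) = 29.90 mm); the cube at (9, 7) does not reach this height (z outside [-1, 3]); Taking the first minus the rest: none of the subtracted shapes is present at this height, so the r=5 sphere is unchanged — boundary = 29.90 mm. So its perimeter = 29.90 mm. Layer 38 (z = 7.6): the r=5 sphere slices to a regular 6-gon of circumradius 4.271 (√(r²−h²) with h=2.6 from center) (perimeter = 2·6·4.271·sin(180°/6) = 25.62 mm); the cube at (9, 7) is absent (z outside [-1, 3]); Taking the first minus the rest: none of the subtracted shapes is present at this height, so the r=5 sphere is unchanged — boundary = 25.62 mm. So its perimeter = 25.62 mm. Layer 27 is larger (29.90 vs 25.62 mm).

layer 27 (z = 5.4 mm)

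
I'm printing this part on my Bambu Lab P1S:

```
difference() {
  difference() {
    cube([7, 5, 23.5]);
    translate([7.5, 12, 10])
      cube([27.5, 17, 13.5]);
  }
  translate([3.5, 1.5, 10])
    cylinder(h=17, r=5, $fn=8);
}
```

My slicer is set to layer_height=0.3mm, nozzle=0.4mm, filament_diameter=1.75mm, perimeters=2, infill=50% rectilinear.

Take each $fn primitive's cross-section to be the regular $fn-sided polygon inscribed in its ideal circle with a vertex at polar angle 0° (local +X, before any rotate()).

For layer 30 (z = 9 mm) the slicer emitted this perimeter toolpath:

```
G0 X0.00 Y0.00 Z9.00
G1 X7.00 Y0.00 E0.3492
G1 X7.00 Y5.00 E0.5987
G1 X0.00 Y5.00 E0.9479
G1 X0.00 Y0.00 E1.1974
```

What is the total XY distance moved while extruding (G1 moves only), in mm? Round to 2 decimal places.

Sum the Euclidean lengths of each G1 segment: total = 24.00 mm.

24.00 mm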